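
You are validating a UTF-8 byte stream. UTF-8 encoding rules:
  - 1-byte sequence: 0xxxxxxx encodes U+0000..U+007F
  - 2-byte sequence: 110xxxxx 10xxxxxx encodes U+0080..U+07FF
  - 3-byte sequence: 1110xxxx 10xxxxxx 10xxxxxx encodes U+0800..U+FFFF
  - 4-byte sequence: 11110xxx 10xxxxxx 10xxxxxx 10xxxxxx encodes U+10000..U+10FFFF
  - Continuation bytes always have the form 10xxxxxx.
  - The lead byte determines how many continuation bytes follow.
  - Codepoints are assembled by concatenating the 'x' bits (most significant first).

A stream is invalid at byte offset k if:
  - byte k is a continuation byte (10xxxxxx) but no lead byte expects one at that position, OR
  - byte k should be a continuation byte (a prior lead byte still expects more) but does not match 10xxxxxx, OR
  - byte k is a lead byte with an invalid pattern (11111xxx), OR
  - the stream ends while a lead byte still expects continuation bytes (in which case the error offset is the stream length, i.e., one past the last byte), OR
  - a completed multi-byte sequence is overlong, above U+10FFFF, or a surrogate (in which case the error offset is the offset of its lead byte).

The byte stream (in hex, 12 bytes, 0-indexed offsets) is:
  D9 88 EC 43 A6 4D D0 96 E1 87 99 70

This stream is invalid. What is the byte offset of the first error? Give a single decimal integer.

Answer: 3

Derivation:
Byte[0]=D9: 2-byte lead, need 1 cont bytes. acc=0x19
Byte[1]=88: continuation. acc=(acc<<6)|0x08=0x648
Completed: cp=U+0648 (starts at byte 0)
Byte[2]=EC: 3-byte lead, need 2 cont bytes. acc=0xC
Byte[3]=43: expected 10xxxxxx continuation. INVALID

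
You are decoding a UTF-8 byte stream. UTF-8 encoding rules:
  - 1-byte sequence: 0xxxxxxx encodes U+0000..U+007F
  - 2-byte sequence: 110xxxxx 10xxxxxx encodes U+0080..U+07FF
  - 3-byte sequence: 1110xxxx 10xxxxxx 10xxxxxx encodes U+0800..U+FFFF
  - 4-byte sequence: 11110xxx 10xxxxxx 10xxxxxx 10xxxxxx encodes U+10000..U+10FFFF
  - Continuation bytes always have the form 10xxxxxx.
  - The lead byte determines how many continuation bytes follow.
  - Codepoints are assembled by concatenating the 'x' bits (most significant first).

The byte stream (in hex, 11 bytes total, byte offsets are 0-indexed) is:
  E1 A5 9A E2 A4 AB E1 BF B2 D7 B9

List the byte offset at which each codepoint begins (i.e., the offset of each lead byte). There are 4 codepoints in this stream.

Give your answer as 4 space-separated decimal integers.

Answer: 0 3 6 9

Derivation:
Byte[0]=E1: 3-byte lead, need 2 cont bytes. acc=0x1
Byte[1]=A5: continuation. acc=(acc<<6)|0x25=0x65
Byte[2]=9A: continuation. acc=(acc<<6)|0x1A=0x195A
Completed: cp=U+195A (starts at byte 0)
Byte[3]=E2: 3-byte lead, need 2 cont bytes. acc=0x2
Byte[4]=A4: continuation. acc=(acc<<6)|0x24=0xA4
Byte[5]=AB: continuation. acc=(acc<<6)|0x2B=0x292B
Completed: cp=U+292B (starts at byte 3)
Byte[6]=E1: 3-byte lead, need 2 cont bytes. acc=0x1
Byte[7]=BF: continuation. acc=(acc<<6)|0x3F=0x7F
Byte[8]=B2: continuation. acc=(acc<<6)|0x32=0x1FF2
Completed: cp=U+1FF2 (starts at byte 6)
Byte[9]=D7: 2-byte lead, need 1 cont bytes. acc=0x17
Byte[10]=B9: continuation. acc=(acc<<6)|0x39=0x5F9
Completed: cp=U+05F9 (starts at byte 9)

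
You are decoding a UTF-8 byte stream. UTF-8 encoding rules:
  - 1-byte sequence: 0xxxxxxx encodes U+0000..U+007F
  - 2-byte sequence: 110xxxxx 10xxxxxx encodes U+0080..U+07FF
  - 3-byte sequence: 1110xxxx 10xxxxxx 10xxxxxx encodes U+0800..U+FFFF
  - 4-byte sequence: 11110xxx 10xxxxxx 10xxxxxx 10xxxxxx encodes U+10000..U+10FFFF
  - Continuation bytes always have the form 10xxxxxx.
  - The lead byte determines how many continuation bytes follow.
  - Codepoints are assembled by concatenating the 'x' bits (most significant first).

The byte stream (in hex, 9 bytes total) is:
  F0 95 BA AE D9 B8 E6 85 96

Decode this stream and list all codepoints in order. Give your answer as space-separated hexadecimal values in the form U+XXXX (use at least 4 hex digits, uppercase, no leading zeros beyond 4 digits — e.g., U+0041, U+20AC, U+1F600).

Byte[0]=F0: 4-byte lead, need 3 cont bytes. acc=0x0
Byte[1]=95: continuation. acc=(acc<<6)|0x15=0x15
Byte[2]=BA: continuation. acc=(acc<<6)|0x3A=0x57A
Byte[3]=AE: continuation. acc=(acc<<6)|0x2E=0x15EAE
Completed: cp=U+15EAE (starts at byte 0)
Byte[4]=D9: 2-byte lead, need 1 cont bytes. acc=0x19
Byte[5]=B8: continuation. acc=(acc<<6)|0x38=0x678
Completed: cp=U+0678 (starts at byte 4)
Byte[6]=E6: 3-byte lead, need 2 cont bytes. acc=0x6
Byte[7]=85: continuation. acc=(acc<<6)|0x05=0x185
Byte[8]=96: continuation. acc=(acc<<6)|0x16=0x6156
Completed: cp=U+6156 (starts at byte 6)

Answer: U+15EAE U+0678 U+6156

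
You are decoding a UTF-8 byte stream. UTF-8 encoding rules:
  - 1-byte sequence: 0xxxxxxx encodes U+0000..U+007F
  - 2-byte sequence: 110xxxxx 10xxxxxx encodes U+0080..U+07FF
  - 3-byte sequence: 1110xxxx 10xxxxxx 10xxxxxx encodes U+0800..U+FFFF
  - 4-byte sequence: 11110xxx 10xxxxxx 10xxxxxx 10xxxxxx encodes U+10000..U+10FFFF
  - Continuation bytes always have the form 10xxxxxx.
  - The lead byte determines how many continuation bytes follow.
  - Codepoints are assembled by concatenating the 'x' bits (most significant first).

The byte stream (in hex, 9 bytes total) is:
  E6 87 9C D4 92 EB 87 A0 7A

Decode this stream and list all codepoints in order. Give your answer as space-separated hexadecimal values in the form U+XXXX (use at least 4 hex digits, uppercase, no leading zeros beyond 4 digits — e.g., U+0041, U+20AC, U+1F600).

Answer: U+61DC U+0512 U+B1E0 U+007A

Derivation:
Byte[0]=E6: 3-byte lead, need 2 cont bytes. acc=0x6
Byte[1]=87: continuation. acc=(acc<<6)|0x07=0x187
Byte[2]=9C: continuation. acc=(acc<<6)|0x1C=0x61DC
Completed: cp=U+61DC (starts at byte 0)
Byte[3]=D4: 2-byte lead, need 1 cont bytes. acc=0x14
Byte[4]=92: continuation. acc=(acc<<6)|0x12=0x512
Completed: cp=U+0512 (starts at byte 3)
Byte[5]=EB: 3-byte lead, need 2 cont bytes. acc=0xB
Byte[6]=87: continuation. acc=(acc<<6)|0x07=0x2C7
Byte[7]=A0: continuation. acc=(acc<<6)|0x20=0xB1E0
Completed: cp=U+B1E0 (starts at byte 5)
Byte[8]=7A: 1-byte ASCII. cp=U+007A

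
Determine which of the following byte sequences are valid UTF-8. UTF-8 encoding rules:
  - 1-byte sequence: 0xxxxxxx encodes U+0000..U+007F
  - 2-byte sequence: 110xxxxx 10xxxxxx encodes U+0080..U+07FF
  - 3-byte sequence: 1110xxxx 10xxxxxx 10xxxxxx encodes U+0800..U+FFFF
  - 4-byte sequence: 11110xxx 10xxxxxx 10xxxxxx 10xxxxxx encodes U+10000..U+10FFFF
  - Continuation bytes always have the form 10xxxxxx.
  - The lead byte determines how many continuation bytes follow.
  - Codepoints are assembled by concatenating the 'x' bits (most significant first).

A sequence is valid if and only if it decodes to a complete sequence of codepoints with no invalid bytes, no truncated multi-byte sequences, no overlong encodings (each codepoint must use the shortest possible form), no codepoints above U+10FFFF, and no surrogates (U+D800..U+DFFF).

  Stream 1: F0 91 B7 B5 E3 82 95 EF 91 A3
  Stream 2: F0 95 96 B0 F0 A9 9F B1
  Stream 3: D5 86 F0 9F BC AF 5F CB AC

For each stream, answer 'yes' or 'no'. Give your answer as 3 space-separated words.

Stream 1: decodes cleanly. VALID
Stream 2: decodes cleanly. VALID
Stream 3: decodes cleanly. VALID

Answer: yes yes yes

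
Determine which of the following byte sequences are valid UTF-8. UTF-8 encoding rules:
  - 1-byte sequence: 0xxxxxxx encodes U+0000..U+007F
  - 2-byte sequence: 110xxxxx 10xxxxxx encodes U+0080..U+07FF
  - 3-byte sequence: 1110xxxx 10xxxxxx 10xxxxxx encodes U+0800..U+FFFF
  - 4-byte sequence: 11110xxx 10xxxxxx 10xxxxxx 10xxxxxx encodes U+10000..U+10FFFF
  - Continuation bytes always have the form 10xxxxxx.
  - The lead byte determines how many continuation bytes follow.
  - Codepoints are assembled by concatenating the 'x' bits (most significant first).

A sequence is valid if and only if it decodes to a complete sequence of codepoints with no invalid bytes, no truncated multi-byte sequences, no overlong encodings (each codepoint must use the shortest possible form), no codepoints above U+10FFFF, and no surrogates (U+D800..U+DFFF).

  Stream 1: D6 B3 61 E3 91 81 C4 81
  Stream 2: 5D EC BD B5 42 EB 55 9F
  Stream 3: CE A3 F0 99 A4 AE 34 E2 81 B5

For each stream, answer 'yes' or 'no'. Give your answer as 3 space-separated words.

Stream 1: decodes cleanly. VALID
Stream 2: error at byte offset 6. INVALID
Stream 3: decodes cleanly. VALID

Answer: yes no yes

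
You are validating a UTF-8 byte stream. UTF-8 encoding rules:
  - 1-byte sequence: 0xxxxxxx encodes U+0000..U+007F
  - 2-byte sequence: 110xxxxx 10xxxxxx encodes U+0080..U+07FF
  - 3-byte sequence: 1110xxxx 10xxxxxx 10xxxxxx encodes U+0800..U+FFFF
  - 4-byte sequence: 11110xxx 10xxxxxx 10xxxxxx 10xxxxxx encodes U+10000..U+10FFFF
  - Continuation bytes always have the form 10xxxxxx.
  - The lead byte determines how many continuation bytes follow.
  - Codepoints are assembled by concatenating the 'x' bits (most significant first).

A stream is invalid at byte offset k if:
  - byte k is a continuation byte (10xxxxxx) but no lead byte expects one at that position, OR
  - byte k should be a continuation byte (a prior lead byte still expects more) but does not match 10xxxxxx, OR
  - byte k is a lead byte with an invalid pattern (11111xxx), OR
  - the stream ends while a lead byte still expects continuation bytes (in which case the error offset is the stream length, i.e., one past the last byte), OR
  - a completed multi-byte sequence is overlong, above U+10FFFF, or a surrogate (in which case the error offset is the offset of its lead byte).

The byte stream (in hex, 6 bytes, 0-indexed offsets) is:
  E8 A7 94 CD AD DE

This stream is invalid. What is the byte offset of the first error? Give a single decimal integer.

Answer: 6

Derivation:
Byte[0]=E8: 3-byte lead, need 2 cont bytes. acc=0x8
Byte[1]=A7: continuation. acc=(acc<<6)|0x27=0x227
Byte[2]=94: continuation. acc=(acc<<6)|0x14=0x89D4
Completed: cp=U+89D4 (starts at byte 0)
Byte[3]=CD: 2-byte lead, need 1 cont bytes. acc=0xD
Byte[4]=AD: continuation. acc=(acc<<6)|0x2D=0x36D
Completed: cp=U+036D (starts at byte 3)
Byte[5]=DE: 2-byte lead, need 1 cont bytes. acc=0x1E
Byte[6]: stream ended, expected continuation. INVALID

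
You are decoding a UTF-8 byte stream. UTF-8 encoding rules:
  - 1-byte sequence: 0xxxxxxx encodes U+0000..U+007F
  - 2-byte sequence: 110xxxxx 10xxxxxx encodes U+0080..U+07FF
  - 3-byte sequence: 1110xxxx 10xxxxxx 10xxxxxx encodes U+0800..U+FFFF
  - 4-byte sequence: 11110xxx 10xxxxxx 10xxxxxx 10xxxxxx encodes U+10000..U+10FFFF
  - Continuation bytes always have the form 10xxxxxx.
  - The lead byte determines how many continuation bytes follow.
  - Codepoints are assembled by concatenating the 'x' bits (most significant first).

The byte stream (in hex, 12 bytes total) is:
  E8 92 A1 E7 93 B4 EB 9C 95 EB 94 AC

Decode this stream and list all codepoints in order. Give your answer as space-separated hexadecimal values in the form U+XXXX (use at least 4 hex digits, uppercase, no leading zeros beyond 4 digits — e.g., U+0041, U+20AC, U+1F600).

Byte[0]=E8: 3-byte lead, need 2 cont bytes. acc=0x8
Byte[1]=92: continuation. acc=(acc<<6)|0x12=0x212
Byte[2]=A1: continuation. acc=(acc<<6)|0x21=0x84A1
Completed: cp=U+84A1 (starts at byte 0)
Byte[3]=E7: 3-byte lead, need 2 cont bytes. acc=0x7
Byte[4]=93: continuation. acc=(acc<<6)|0x13=0x1D3
Byte[5]=B4: continuation. acc=(acc<<6)|0x34=0x74F4
Completed: cp=U+74F4 (starts at byte 3)
Byte[6]=EB: 3-byte lead, need 2 cont bytes. acc=0xB
Byte[7]=9C: continuation. acc=(acc<<6)|0x1C=0x2DC
Byte[8]=95: continuation. acc=(acc<<6)|0x15=0xB715
Completed: cp=U+B715 (starts at byte 6)
Byte[9]=EB: 3-byte lead, need 2 cont bytes. acc=0xB
Byte[10]=94: continuation. acc=(acc<<6)|0x14=0x2D4
Byte[11]=AC: continuation. acc=(acc<<6)|0x2C=0xB52C
Completed: cp=U+B52C (starts at byte 9)

Answer: U+84A1 U+74F4 U+B715 U+B52C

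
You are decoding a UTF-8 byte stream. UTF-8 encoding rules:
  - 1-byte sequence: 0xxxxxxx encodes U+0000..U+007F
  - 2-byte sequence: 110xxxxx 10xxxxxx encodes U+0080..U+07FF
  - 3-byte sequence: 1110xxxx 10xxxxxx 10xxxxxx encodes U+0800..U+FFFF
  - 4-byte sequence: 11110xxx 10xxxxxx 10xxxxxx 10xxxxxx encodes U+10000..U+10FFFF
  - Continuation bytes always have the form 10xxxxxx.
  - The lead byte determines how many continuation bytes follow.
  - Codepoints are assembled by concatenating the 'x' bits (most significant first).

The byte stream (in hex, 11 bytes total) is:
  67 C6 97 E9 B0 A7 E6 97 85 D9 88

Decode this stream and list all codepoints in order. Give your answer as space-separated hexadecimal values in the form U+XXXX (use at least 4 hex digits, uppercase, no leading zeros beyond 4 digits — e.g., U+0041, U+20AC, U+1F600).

Answer: U+0067 U+0197 U+9C27 U+65C5 U+0648

Derivation:
Byte[0]=67: 1-byte ASCII. cp=U+0067
Byte[1]=C6: 2-byte lead, need 1 cont bytes. acc=0x6
Byte[2]=97: continuation. acc=(acc<<6)|0x17=0x197
Completed: cp=U+0197 (starts at byte 1)
Byte[3]=E9: 3-byte lead, need 2 cont bytes. acc=0x9
Byte[4]=B0: continuation. acc=(acc<<6)|0x30=0x270
Byte[5]=A7: continuation. acc=(acc<<6)|0x27=0x9C27
Completed: cp=U+9C27 (starts at byte 3)
Byte[6]=E6: 3-byte lead, need 2 cont bytes. acc=0x6
Byte[7]=97: continuation. acc=(acc<<6)|0x17=0x197
Byte[8]=85: continuation. acc=(acc<<6)|0x05=0x65C5
Completed: cp=U+65C5 (starts at byte 6)
Byte[9]=D9: 2-byte lead, need 1 cont bytes. acc=0x19
Byte[10]=88: continuation. acc=(acc<<6)|0x08=0x648
Completed: cp=U+0648 (starts at byte 9)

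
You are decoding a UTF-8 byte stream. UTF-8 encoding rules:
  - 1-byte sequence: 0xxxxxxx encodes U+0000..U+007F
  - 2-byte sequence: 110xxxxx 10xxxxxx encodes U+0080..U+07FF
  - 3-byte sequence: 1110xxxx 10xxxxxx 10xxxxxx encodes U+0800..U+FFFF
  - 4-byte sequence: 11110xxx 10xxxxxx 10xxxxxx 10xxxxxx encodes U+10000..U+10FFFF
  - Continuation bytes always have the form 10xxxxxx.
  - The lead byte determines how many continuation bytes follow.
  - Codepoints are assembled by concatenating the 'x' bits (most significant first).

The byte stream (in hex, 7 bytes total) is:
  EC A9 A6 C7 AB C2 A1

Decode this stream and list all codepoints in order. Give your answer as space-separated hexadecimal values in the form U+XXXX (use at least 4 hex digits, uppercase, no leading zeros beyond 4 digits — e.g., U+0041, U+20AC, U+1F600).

Answer: U+CA66 U+01EB U+00A1

Derivation:
Byte[0]=EC: 3-byte lead, need 2 cont bytes. acc=0xC
Byte[1]=A9: continuation. acc=(acc<<6)|0x29=0x329
Byte[2]=A6: continuation. acc=(acc<<6)|0x26=0xCA66
Completed: cp=U+CA66 (starts at byte 0)
Byte[3]=C7: 2-byte lead, need 1 cont bytes. acc=0x7
Byte[4]=AB: continuation. acc=(acc<<6)|0x2B=0x1EB
Completed: cp=U+01EB (starts at byte 3)
Byte[5]=C2: 2-byte lead, need 1 cont bytes. acc=0x2
Byte[6]=A1: continuation. acc=(acc<<6)|0x21=0xA1
Completed: cp=U+00A1 (starts at byte 5)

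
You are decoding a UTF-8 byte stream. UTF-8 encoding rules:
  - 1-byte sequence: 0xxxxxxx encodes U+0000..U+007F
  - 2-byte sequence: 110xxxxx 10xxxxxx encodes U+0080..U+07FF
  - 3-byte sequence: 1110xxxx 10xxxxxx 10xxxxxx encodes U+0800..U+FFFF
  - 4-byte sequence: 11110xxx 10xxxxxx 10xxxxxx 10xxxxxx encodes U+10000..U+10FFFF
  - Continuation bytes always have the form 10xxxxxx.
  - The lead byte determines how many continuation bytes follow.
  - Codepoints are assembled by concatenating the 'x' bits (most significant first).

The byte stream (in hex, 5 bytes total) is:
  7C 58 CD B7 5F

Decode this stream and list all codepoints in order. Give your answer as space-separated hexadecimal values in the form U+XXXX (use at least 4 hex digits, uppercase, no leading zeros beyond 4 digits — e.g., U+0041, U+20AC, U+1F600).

Byte[0]=7C: 1-byte ASCII. cp=U+007C
Byte[1]=58: 1-byte ASCII. cp=U+0058
Byte[2]=CD: 2-byte lead, need 1 cont bytes. acc=0xD
Byte[3]=B7: continuation. acc=(acc<<6)|0x37=0x377
Completed: cp=U+0377 (starts at byte 2)
Byte[4]=5F: 1-byte ASCII. cp=U+005F

Answer: U+007C U+0058 U+0377 U+005F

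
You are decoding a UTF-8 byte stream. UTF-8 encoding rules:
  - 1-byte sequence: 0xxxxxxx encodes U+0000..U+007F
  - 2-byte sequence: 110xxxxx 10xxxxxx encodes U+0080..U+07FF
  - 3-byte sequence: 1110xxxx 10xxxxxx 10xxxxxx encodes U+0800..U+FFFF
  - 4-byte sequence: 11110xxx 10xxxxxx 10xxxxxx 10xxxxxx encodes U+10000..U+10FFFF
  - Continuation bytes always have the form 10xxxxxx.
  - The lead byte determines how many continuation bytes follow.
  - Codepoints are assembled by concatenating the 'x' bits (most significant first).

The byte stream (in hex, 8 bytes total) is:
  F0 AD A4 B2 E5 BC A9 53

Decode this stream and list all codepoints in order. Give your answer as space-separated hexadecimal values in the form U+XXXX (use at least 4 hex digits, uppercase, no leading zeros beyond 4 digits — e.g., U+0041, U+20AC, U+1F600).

Byte[0]=F0: 4-byte lead, need 3 cont bytes. acc=0x0
Byte[1]=AD: continuation. acc=(acc<<6)|0x2D=0x2D
Byte[2]=A4: continuation. acc=(acc<<6)|0x24=0xB64
Byte[3]=B2: continuation. acc=(acc<<6)|0x32=0x2D932
Completed: cp=U+2D932 (starts at byte 0)
Byte[4]=E5: 3-byte lead, need 2 cont bytes. acc=0x5
Byte[5]=BC: continuation. acc=(acc<<6)|0x3C=0x17C
Byte[6]=A9: continuation. acc=(acc<<6)|0x29=0x5F29
Completed: cp=U+5F29 (starts at byte 4)
Byte[7]=53: 1-byte ASCII. cp=U+0053

Answer: U+2D932 U+5F29 U+0053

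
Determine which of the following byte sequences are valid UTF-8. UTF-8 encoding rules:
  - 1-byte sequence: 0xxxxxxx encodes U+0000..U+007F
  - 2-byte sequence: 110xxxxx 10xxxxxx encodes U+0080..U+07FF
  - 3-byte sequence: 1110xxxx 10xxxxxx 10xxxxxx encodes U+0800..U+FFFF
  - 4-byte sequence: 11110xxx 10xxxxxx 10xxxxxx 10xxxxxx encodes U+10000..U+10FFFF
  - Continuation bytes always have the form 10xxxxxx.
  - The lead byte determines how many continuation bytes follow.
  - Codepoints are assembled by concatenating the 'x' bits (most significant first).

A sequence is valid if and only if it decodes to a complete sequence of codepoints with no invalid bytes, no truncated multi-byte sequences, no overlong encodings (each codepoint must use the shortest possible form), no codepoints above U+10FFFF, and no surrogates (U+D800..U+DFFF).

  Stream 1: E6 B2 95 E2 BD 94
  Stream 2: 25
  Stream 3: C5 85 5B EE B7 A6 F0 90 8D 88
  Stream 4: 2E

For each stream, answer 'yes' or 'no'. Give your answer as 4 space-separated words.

Stream 1: decodes cleanly. VALID
Stream 2: decodes cleanly. VALID
Stream 3: decodes cleanly. VALID
Stream 4: decodes cleanly. VALID

Answer: yes yes yes yes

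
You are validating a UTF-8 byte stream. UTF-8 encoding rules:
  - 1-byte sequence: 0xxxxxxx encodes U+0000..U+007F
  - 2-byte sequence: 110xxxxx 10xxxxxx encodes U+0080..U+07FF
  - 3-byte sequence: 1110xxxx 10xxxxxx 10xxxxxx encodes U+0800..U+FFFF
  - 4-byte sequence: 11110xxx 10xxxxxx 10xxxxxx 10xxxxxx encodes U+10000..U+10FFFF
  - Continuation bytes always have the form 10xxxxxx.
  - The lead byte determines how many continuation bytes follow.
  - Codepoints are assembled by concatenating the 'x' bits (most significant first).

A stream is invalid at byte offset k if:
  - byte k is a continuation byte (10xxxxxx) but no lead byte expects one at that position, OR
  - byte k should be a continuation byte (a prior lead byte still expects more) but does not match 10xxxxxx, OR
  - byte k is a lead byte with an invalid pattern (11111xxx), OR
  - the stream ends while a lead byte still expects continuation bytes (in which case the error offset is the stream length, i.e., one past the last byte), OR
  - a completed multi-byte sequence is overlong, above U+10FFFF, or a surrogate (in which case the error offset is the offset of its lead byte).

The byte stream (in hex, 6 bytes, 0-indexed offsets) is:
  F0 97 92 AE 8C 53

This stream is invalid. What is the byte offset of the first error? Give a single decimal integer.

Byte[0]=F0: 4-byte lead, need 3 cont bytes. acc=0x0
Byte[1]=97: continuation. acc=(acc<<6)|0x17=0x17
Byte[2]=92: continuation. acc=(acc<<6)|0x12=0x5D2
Byte[3]=AE: continuation. acc=(acc<<6)|0x2E=0x174AE
Completed: cp=U+174AE (starts at byte 0)
Byte[4]=8C: INVALID lead byte (not 0xxx/110x/1110/11110)

Answer: 4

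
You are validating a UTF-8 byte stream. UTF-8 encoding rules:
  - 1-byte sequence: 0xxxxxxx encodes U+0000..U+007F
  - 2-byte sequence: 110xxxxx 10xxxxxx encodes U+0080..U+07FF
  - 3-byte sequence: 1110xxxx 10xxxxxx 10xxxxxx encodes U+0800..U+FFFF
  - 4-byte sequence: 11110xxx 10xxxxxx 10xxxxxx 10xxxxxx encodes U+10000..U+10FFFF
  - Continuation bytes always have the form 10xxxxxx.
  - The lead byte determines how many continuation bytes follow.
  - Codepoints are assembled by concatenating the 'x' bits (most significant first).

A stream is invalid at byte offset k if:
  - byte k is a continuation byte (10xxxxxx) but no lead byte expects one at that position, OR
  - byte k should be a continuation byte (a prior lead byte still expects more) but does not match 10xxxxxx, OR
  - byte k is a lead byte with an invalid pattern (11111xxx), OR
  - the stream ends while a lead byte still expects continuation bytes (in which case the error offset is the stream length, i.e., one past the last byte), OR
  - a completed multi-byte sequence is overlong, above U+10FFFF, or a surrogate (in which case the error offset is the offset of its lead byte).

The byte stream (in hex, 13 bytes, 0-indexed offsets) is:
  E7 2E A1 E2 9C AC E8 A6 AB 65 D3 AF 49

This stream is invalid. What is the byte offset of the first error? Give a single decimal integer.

Answer: 1

Derivation:
Byte[0]=E7: 3-byte lead, need 2 cont bytes. acc=0x7
Byte[1]=2E: expected 10xxxxxx continuation. INVALID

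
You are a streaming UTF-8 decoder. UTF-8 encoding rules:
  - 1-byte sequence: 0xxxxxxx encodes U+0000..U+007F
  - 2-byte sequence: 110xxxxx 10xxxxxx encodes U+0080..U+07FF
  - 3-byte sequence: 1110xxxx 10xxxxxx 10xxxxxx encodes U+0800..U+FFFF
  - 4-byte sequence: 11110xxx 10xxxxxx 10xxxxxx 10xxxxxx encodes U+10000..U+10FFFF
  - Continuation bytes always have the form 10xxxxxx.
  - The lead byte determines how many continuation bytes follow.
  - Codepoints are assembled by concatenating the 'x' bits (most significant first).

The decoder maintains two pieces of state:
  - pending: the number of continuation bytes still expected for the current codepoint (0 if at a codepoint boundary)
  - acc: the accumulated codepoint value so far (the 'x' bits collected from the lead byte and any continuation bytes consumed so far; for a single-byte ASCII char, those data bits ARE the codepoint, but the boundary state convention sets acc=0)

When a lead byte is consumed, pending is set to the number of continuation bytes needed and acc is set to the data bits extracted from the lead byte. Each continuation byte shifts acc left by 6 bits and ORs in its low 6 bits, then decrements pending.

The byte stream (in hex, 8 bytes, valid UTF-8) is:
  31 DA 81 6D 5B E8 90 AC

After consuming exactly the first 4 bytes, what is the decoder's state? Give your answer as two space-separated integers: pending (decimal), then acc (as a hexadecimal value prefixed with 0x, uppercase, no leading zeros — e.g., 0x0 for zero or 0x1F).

Byte[0]=31: 1-byte. pending=0, acc=0x0
Byte[1]=DA: 2-byte lead. pending=1, acc=0x1A
Byte[2]=81: continuation. acc=(acc<<6)|0x01=0x681, pending=0
Byte[3]=6D: 1-byte. pending=0, acc=0x0

Answer: 0 0x0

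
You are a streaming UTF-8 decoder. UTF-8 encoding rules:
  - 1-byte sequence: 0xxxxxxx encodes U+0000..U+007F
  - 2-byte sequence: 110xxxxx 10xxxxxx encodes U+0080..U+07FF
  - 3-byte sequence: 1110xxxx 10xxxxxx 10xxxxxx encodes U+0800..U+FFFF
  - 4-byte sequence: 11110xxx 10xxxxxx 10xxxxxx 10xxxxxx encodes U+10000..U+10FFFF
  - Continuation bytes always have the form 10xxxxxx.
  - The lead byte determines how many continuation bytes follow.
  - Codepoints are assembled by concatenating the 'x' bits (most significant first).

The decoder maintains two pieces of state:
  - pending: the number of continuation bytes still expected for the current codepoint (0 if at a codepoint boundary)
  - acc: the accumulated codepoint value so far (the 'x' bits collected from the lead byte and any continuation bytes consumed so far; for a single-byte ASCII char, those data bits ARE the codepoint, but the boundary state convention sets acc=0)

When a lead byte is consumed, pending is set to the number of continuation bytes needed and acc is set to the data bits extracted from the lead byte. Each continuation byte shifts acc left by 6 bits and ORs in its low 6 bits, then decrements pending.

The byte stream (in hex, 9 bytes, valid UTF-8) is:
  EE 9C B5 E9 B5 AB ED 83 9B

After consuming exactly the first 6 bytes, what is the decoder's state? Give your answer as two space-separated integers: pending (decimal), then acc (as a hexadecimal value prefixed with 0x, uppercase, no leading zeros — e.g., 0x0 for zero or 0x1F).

Answer: 0 0x9D6B

Derivation:
Byte[0]=EE: 3-byte lead. pending=2, acc=0xE
Byte[1]=9C: continuation. acc=(acc<<6)|0x1C=0x39C, pending=1
Byte[2]=B5: continuation. acc=(acc<<6)|0x35=0xE735, pending=0
Byte[3]=E9: 3-byte lead. pending=2, acc=0x9
Byte[4]=B5: continuation. acc=(acc<<6)|0x35=0x275, pending=1
Byte[5]=AB: continuation. acc=(acc<<6)|0x2B=0x9D6B, pending=0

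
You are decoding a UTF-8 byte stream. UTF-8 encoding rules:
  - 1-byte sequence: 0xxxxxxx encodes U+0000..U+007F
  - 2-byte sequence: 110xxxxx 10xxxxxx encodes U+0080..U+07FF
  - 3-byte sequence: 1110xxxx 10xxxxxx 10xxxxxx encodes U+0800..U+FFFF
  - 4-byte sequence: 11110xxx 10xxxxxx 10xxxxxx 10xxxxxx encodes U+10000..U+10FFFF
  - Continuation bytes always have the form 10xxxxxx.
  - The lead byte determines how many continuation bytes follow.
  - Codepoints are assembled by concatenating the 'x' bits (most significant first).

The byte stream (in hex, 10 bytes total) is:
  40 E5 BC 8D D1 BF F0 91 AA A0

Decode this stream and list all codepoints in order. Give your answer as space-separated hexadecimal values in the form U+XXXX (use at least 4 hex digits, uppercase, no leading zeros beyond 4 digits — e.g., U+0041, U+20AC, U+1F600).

Answer: U+0040 U+5F0D U+047F U+11AA0

Derivation:
Byte[0]=40: 1-byte ASCII. cp=U+0040
Byte[1]=E5: 3-byte lead, need 2 cont bytes. acc=0x5
Byte[2]=BC: continuation. acc=(acc<<6)|0x3C=0x17C
Byte[3]=8D: continuation. acc=(acc<<6)|0x0D=0x5F0D
Completed: cp=U+5F0D (starts at byte 1)
Byte[4]=D1: 2-byte lead, need 1 cont bytes. acc=0x11
Byte[5]=BF: continuation. acc=(acc<<6)|0x3F=0x47F
Completed: cp=U+047F (starts at byte 4)
Byte[6]=F0: 4-byte lead, need 3 cont bytes. acc=0x0
Byte[7]=91: continuation. acc=(acc<<6)|0x11=0x11
Byte[8]=AA: continuation. acc=(acc<<6)|0x2A=0x46A
Byte[9]=A0: continuation. acc=(acc<<6)|0x20=0x11AA0
Completed: cp=U+11AA0 (starts at byte 6)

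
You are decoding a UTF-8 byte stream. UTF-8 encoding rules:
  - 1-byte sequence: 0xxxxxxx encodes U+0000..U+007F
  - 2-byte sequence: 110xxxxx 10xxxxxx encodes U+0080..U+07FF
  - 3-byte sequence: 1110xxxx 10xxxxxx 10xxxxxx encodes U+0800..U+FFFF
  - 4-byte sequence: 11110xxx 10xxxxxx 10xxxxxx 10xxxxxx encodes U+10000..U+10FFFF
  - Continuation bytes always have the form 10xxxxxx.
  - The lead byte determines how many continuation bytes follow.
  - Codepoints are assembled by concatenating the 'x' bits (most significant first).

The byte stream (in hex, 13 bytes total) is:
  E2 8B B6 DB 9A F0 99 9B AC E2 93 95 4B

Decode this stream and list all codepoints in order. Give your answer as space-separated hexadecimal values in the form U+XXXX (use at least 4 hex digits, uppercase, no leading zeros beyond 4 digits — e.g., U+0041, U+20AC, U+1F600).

Byte[0]=E2: 3-byte lead, need 2 cont bytes. acc=0x2
Byte[1]=8B: continuation. acc=(acc<<6)|0x0B=0x8B
Byte[2]=B6: continuation. acc=(acc<<6)|0x36=0x22F6
Completed: cp=U+22F6 (starts at byte 0)
Byte[3]=DB: 2-byte lead, need 1 cont bytes. acc=0x1B
Byte[4]=9A: continuation. acc=(acc<<6)|0x1A=0x6DA
Completed: cp=U+06DA (starts at byte 3)
Byte[5]=F0: 4-byte lead, need 3 cont bytes. acc=0x0
Byte[6]=99: continuation. acc=(acc<<6)|0x19=0x19
Byte[7]=9B: continuation. acc=(acc<<6)|0x1B=0x65B
Byte[8]=AC: continuation. acc=(acc<<6)|0x2C=0x196EC
Completed: cp=U+196EC (starts at byte 5)
Byte[9]=E2: 3-byte lead, need 2 cont bytes. acc=0x2
Byte[10]=93: continuation. acc=(acc<<6)|0x13=0x93
Byte[11]=95: continuation. acc=(acc<<6)|0x15=0x24D5
Completed: cp=U+24D5 (starts at byte 9)
Byte[12]=4B: 1-byte ASCII. cp=U+004B

Answer: U+22F6 U+06DA U+196EC U+24D5 U+004B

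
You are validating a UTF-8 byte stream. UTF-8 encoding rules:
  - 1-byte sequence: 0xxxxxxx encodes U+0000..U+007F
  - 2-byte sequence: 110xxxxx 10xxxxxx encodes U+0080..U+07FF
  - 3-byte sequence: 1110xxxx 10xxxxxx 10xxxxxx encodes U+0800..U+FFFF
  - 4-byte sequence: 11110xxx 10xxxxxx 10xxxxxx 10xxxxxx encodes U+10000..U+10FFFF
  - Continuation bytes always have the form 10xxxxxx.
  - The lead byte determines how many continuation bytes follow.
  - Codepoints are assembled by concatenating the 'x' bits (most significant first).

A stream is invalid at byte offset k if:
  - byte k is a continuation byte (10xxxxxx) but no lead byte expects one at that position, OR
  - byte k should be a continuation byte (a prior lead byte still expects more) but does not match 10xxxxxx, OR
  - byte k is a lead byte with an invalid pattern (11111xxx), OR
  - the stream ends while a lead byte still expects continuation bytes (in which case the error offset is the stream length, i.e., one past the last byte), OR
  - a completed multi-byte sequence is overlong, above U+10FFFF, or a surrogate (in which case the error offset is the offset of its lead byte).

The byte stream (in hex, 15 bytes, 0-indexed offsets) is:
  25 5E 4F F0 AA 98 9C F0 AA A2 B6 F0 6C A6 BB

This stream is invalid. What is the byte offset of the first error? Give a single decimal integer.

Byte[0]=25: 1-byte ASCII. cp=U+0025
Byte[1]=5E: 1-byte ASCII. cp=U+005E
Byte[2]=4F: 1-byte ASCII. cp=U+004F
Byte[3]=F0: 4-byte lead, need 3 cont bytes. acc=0x0
Byte[4]=AA: continuation. acc=(acc<<6)|0x2A=0x2A
Byte[5]=98: continuation. acc=(acc<<6)|0x18=0xA98
Byte[6]=9C: continuation. acc=(acc<<6)|0x1C=0x2A61C
Completed: cp=U+2A61C (starts at byte 3)
Byte[7]=F0: 4-byte lead, need 3 cont bytes. acc=0x0
Byte[8]=AA: continuation. acc=(acc<<6)|0x2A=0x2A
Byte[9]=A2: continuation. acc=(acc<<6)|0x22=0xAA2
Byte[10]=B6: continuation. acc=(acc<<6)|0x36=0x2A8B6
Completed: cp=U+2A8B6 (starts at byte 7)
Byte[11]=F0: 4-byte lead, need 3 cont bytes. acc=0x0
Byte[12]=6C: expected 10xxxxxx continuation. INVALID

Answer: 12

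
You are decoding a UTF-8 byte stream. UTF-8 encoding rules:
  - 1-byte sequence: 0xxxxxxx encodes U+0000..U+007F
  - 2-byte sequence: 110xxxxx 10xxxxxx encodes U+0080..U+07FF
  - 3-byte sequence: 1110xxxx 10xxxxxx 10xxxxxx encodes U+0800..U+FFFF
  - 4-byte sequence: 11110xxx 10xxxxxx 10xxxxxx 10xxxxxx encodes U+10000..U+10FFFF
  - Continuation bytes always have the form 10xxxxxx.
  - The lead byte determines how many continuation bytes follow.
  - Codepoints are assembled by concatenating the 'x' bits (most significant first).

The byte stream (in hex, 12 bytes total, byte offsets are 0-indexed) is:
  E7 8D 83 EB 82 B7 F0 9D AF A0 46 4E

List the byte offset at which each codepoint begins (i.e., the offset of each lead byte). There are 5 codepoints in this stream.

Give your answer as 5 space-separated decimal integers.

Answer: 0 3 6 10 11

Derivation:
Byte[0]=E7: 3-byte lead, need 2 cont bytes. acc=0x7
Byte[1]=8D: continuation. acc=(acc<<6)|0x0D=0x1CD
Byte[2]=83: continuation. acc=(acc<<6)|0x03=0x7343
Completed: cp=U+7343 (starts at byte 0)
Byte[3]=EB: 3-byte lead, need 2 cont bytes. acc=0xB
Byte[4]=82: continuation. acc=(acc<<6)|0x02=0x2C2
Byte[5]=B7: continuation. acc=(acc<<6)|0x37=0xB0B7
Completed: cp=U+B0B7 (starts at byte 3)
Byte[6]=F0: 4-byte lead, need 3 cont bytes. acc=0x0
Byte[7]=9D: continuation. acc=(acc<<6)|0x1D=0x1D
Byte[8]=AF: continuation. acc=(acc<<6)|0x2F=0x76F
Byte[9]=A0: continuation. acc=(acc<<6)|0x20=0x1DBE0
Completed: cp=U+1DBE0 (starts at byte 6)
Byte[10]=46: 1-byte ASCII. cp=U+0046
Byte[11]=4E: 1-byte ASCII. cp=U+004E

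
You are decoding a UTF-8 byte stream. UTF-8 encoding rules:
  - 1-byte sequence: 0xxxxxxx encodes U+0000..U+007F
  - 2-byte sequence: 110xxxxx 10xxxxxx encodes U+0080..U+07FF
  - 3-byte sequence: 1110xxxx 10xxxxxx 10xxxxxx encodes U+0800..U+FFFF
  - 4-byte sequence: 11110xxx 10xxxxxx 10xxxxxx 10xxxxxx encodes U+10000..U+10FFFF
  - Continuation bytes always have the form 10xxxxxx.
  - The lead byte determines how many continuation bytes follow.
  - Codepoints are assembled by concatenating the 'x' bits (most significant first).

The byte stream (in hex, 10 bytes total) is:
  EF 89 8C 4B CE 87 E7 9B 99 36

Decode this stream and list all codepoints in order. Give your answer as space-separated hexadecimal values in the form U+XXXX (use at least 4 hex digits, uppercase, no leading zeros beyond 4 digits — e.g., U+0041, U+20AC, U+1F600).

Answer: U+F24C U+004B U+0387 U+76D9 U+0036

Derivation:
Byte[0]=EF: 3-byte lead, need 2 cont bytes. acc=0xF
Byte[1]=89: continuation. acc=(acc<<6)|0x09=0x3C9
Byte[2]=8C: continuation. acc=(acc<<6)|0x0C=0xF24C
Completed: cp=U+F24C (starts at byte 0)
Byte[3]=4B: 1-byte ASCII. cp=U+004B
Byte[4]=CE: 2-byte lead, need 1 cont bytes. acc=0xE
Byte[5]=87: continuation. acc=(acc<<6)|0x07=0x387
Completed: cp=U+0387 (starts at byte 4)
Byte[6]=E7: 3-byte lead, need 2 cont bytes. acc=0x7
Byte[7]=9B: continuation. acc=(acc<<6)|0x1B=0x1DB
Byte[8]=99: continuation. acc=(acc<<6)|0x19=0x76D9
Completed: cp=U+76D9 (starts at byte 6)
Byte[9]=36: 1-byte ASCII. cp=U+0036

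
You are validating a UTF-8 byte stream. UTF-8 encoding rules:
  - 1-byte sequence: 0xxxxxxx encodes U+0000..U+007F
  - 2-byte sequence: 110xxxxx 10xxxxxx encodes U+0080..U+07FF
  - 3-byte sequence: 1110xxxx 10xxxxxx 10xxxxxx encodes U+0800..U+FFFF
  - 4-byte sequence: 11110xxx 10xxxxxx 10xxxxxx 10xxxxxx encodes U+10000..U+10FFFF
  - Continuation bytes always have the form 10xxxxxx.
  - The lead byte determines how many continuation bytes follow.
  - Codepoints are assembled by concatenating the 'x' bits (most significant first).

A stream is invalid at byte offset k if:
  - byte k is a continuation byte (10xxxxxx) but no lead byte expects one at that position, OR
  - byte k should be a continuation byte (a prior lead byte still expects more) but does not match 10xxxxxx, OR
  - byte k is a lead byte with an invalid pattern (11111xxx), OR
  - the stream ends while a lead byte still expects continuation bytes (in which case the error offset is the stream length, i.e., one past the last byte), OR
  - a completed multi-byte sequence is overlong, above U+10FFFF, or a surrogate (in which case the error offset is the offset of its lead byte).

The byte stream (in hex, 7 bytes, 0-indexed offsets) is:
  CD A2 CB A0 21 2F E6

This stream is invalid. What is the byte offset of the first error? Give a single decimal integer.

Answer: 7

Derivation:
Byte[0]=CD: 2-byte lead, need 1 cont bytes. acc=0xD
Byte[1]=A2: continuation. acc=(acc<<6)|0x22=0x362
Completed: cp=U+0362 (starts at byte 0)
Byte[2]=CB: 2-byte lead, need 1 cont bytes. acc=0xB
Byte[3]=A0: continuation. acc=(acc<<6)|0x20=0x2E0
Completed: cp=U+02E0 (starts at byte 2)
Byte[4]=21: 1-byte ASCII. cp=U+0021
Byte[5]=2F: 1-byte ASCII. cp=U+002F
Byte[6]=E6: 3-byte lead, need 2 cont bytes. acc=0x6
Byte[7]: stream ended, expected continuation. INVALID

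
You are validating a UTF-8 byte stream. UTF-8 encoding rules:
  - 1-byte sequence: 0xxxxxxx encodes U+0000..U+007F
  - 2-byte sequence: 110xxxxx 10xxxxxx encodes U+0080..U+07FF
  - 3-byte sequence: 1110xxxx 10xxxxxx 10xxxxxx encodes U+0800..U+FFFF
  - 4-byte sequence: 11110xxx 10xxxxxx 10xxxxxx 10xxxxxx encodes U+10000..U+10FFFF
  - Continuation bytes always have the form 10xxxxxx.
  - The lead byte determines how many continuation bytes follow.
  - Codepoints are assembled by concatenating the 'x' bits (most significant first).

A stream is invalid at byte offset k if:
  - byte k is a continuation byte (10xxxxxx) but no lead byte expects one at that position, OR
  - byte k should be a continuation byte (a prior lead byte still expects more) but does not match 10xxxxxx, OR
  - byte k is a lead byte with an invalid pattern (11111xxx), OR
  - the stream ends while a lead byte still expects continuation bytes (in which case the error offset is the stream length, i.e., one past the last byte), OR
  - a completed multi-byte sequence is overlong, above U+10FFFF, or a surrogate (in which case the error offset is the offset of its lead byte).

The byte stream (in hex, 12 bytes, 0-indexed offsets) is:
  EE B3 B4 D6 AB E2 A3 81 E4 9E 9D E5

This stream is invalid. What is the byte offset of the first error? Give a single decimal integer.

Byte[0]=EE: 3-byte lead, need 2 cont bytes. acc=0xE
Byte[1]=B3: continuation. acc=(acc<<6)|0x33=0x3B3
Byte[2]=B4: continuation. acc=(acc<<6)|0x34=0xECF4
Completed: cp=U+ECF4 (starts at byte 0)
Byte[3]=D6: 2-byte lead, need 1 cont bytes. acc=0x16
Byte[4]=AB: continuation. acc=(acc<<6)|0x2B=0x5AB
Completed: cp=U+05AB (starts at byte 3)
Byte[5]=E2: 3-byte lead, need 2 cont bytes. acc=0x2
Byte[6]=A3: continuation. acc=(acc<<6)|0x23=0xA3
Byte[7]=81: continuation. acc=(acc<<6)|0x01=0x28C1
Completed: cp=U+28C1 (starts at byte 5)
Byte[8]=E4: 3-byte lead, need 2 cont bytes. acc=0x4
Byte[9]=9E: continuation. acc=(acc<<6)|0x1E=0x11E
Byte[10]=9D: continuation. acc=(acc<<6)|0x1D=0x479D
Completed: cp=U+479D (starts at byte 8)
Byte[11]=E5: 3-byte lead, need 2 cont bytes. acc=0x5
Byte[12]: stream ended, expected continuation. INVALID

Answer: 12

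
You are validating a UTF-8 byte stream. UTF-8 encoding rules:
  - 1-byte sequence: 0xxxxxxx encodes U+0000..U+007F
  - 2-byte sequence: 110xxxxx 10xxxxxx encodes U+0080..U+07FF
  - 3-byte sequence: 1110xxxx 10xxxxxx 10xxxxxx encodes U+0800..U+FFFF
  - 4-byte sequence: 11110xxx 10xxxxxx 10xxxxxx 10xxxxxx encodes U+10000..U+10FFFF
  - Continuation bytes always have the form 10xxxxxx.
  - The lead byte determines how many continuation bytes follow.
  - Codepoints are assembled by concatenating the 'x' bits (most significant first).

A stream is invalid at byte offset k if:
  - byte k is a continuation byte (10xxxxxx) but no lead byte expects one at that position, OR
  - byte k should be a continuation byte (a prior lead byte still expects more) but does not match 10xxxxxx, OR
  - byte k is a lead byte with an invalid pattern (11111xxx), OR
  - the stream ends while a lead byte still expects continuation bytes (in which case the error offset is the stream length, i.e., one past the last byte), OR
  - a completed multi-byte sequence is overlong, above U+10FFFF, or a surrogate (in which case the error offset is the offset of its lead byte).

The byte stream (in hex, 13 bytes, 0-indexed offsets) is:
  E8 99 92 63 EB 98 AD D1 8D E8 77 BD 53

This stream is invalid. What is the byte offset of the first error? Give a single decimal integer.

Byte[0]=E8: 3-byte lead, need 2 cont bytes. acc=0x8
Byte[1]=99: continuation. acc=(acc<<6)|0x19=0x219
Byte[2]=92: continuation. acc=(acc<<6)|0x12=0x8652
Completed: cp=U+8652 (starts at byte 0)
Byte[3]=63: 1-byte ASCII. cp=U+0063
Byte[4]=EB: 3-byte lead, need 2 cont bytes. acc=0xB
Byte[5]=98: continuation. acc=(acc<<6)|0x18=0x2D8
Byte[6]=AD: continuation. acc=(acc<<6)|0x2D=0xB62D
Completed: cp=U+B62D (starts at byte 4)
Byte[7]=D1: 2-byte lead, need 1 cont bytes. acc=0x11
Byte[8]=8D: continuation. acc=(acc<<6)|0x0D=0x44D
Completed: cp=U+044D (starts at byte 7)
Byte[9]=E8: 3-byte lead, need 2 cont bytes. acc=0x8
Byte[10]=77: expected 10xxxxxx continuation. INVALID

Answer: 10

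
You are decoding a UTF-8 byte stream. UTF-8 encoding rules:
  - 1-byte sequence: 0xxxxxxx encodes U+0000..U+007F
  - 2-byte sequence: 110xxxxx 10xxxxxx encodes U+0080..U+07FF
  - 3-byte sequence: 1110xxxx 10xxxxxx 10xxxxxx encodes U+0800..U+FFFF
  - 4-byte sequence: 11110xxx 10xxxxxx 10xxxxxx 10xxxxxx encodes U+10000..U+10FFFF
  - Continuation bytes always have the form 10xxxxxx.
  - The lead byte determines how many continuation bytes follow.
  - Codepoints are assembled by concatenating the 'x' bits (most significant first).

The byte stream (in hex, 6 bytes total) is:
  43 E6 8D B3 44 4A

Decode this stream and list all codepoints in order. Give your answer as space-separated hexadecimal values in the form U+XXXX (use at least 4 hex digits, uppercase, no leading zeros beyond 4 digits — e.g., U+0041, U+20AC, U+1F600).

Byte[0]=43: 1-byte ASCII. cp=U+0043
Byte[1]=E6: 3-byte lead, need 2 cont bytes. acc=0x6
Byte[2]=8D: continuation. acc=(acc<<6)|0x0D=0x18D
Byte[3]=B3: continuation. acc=(acc<<6)|0x33=0x6373
Completed: cp=U+6373 (starts at byte 1)
Byte[4]=44: 1-byte ASCII. cp=U+0044
Byte[5]=4A: 1-byte ASCII. cp=U+004A

Answer: U+0043 U+6373 U+0044 U+004A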